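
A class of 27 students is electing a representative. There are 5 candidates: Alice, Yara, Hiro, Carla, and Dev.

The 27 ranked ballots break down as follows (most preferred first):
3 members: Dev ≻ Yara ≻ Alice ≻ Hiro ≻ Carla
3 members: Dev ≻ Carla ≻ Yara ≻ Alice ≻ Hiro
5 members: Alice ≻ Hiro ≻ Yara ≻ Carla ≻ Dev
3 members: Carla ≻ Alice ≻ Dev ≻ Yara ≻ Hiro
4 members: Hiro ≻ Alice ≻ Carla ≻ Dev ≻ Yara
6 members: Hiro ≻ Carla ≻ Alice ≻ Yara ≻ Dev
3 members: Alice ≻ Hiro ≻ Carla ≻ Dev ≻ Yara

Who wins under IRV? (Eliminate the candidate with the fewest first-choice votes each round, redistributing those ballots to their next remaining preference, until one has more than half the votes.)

Alice

Round 1: Alice 8, Yara 0, Hiro 10, Carla 3, Dev 6. Yara eliminated.
Round 2: Alice 8, Hiro 10, Carla 3, Dev 6. Carla eliminated.
Round 3: Alice 11, Hiro 10, Dev 6. Dev eliminated.
Round 4: Alice 17, Hiro 10. Alice has a majority (≥14).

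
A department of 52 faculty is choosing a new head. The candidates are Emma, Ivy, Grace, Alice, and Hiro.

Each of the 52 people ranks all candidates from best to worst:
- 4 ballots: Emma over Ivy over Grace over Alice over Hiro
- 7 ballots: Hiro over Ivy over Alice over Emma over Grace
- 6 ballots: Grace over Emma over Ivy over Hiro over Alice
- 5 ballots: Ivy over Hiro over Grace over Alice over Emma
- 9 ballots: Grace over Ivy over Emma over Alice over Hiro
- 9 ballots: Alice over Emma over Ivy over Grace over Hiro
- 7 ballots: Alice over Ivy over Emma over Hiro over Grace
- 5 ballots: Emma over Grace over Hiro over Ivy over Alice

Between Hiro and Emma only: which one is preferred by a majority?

Emma

Hiro is ranked above Emma on 12 ballots; Emma above Hiro on 40.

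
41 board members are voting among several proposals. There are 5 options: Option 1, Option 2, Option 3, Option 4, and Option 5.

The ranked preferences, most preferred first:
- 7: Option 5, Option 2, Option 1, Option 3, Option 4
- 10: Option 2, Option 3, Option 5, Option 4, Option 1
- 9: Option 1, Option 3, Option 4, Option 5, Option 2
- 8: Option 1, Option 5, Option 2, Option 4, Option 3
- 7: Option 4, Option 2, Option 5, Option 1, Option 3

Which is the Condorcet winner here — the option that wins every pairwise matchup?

Option 5 vs Option 1: 24–17
Option 5 vs Option 2: 24–17
Option 5 vs Option 3: 22–19
Option 5 vs Option 4: 25–16
Option 5 beats every other option.

Option 5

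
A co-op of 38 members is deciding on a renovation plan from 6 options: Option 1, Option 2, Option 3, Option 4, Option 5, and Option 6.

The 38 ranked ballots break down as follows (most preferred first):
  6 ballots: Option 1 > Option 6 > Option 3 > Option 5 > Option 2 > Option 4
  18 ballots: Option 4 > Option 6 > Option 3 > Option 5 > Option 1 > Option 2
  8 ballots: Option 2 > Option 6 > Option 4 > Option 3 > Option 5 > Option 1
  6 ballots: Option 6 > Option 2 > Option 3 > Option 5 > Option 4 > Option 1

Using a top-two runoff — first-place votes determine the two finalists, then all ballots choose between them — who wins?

Round 1 first-place votes: Option 1 6, Option 2 8, Option 3 0, Option 4 18, Option 5 0, Option 6 6. Option 4 and Option 2 advance.
Runoff: Option 4 is ranked above Option 2 on 18 ballots, Option 2 above Option 4 on 20.

Option 2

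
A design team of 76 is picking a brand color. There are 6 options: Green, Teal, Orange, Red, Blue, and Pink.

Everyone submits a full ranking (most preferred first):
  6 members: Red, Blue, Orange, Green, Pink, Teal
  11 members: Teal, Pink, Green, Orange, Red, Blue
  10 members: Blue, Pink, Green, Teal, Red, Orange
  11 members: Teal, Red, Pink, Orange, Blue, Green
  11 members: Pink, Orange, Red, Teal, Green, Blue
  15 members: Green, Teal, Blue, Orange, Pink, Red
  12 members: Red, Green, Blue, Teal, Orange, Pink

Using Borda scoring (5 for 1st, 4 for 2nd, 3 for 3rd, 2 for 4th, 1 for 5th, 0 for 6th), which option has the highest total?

Teal

Green: 6×2 + 11×3 + 10×3 + 11×0 + 11×1 + 15×5 + 12×4 = 209
Teal: 6×0 + 11×5 + 10×2 + 11×5 + 11×2 + 15×4 + 12×2 = 236
Orange: 6×3 + 11×2 + 10×0 + 11×2 + 11×4 + 15×2 + 12×1 = 148
Red: 6×5 + 11×1 + 10×1 + 11×4 + 11×3 + 15×0 + 12×5 = 188
Blue: 6×4 + 11×0 + 10×5 + 11×1 + 11×0 + 15×3 + 12×3 = 166
Pink: 6×1 + 11×4 + 10×4 + 11×3 + 11×5 + 15×1 + 12×0 = 193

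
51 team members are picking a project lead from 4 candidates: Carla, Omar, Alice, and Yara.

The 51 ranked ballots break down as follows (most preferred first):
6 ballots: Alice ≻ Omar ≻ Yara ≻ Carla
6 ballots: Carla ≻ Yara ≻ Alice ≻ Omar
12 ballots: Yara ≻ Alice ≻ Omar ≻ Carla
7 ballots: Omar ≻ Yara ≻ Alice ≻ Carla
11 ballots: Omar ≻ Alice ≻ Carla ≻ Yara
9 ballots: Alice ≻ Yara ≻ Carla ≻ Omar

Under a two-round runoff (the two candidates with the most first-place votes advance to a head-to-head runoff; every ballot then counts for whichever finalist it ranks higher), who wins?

Alice

Round 1 first-place votes: Carla 6, Omar 18, Alice 15, Yara 12. Omar and Alice advance.
Runoff: Omar is ranked above Alice on 18 ballots, Alice above Omar on 33.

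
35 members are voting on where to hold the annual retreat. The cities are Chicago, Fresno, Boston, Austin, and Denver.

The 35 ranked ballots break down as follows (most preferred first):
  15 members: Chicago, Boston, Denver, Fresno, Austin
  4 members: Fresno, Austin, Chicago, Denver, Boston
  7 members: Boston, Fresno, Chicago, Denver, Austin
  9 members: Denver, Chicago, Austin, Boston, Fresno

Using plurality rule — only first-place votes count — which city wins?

First-place votes: Chicago 15, Fresno 4, Boston 7, Austin 0, Denver 9.

Chicago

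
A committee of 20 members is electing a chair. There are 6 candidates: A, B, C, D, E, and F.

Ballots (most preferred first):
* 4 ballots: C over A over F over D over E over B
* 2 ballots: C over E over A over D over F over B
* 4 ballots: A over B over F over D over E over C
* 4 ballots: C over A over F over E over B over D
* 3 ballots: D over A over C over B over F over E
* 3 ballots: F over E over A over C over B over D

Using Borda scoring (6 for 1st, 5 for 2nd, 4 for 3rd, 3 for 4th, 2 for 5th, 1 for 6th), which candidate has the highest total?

A

A: 4×5 + 2×4 + 4×6 + 4×5 + 3×5 + 3×4 = 99
B: 4×1 + 2×1 + 4×5 + 4×2 + 3×3 + 3×2 = 49
C: 4×6 + 2×6 + 4×1 + 4×6 + 3×4 + 3×3 = 85
D: 4×3 + 2×3 + 4×3 + 4×1 + 3×6 + 3×1 = 55
E: 4×2 + 2×5 + 4×2 + 4×3 + 3×1 + 3×5 = 56
F: 4×4 + 2×2 + 4×4 + 4×4 + 3×2 + 3×6 = 76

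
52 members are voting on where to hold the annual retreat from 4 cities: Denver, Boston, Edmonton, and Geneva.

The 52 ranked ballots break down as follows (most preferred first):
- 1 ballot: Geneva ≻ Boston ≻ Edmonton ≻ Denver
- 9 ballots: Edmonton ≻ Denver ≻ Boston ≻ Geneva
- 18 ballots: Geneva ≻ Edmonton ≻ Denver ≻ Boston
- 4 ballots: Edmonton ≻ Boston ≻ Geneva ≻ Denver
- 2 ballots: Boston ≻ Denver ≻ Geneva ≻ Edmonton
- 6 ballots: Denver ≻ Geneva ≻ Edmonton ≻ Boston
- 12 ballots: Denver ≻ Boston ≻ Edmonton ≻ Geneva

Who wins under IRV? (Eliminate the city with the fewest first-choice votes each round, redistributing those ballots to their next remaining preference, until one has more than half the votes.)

Round 1: Denver 18, Boston 2, Edmonton 13, Geneva 19. Boston eliminated.
Round 2: Denver 20, Edmonton 13, Geneva 19. Edmonton eliminated.
Round 3: Denver 29, Geneva 23. Denver has a majority (≥27).

Denver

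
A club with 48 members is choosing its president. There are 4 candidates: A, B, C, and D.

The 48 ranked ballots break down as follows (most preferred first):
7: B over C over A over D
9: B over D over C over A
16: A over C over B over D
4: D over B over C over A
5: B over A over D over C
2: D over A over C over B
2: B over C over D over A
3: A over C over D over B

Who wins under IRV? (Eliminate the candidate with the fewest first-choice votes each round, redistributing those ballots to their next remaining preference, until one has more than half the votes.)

Round 1: A 19, B 23, C 0, D 6. C eliminated.
Round 2: A 19, B 23, D 6. D eliminated.
Round 3: A 21, B 27. B has a majority (≥25).

B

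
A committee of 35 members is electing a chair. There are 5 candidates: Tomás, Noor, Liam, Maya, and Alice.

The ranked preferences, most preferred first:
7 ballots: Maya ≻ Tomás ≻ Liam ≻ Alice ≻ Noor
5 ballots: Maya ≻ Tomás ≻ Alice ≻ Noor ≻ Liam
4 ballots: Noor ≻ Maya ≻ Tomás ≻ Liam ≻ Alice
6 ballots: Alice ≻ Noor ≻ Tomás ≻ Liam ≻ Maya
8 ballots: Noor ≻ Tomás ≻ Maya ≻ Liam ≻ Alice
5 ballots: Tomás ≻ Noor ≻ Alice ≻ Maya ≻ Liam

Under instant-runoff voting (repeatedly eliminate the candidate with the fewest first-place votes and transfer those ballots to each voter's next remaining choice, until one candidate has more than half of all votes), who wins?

Round 1: Tomás 5, Noor 12, Liam 0, Maya 12, Alice 6. Liam eliminated.
Round 2: Tomás 5, Noor 12, Maya 12, Alice 6. Tomás eliminated.
Round 3: Noor 17, Maya 12, Alice 6. Alice eliminated.
Round 4: Noor 23, Maya 12. Noor has a majority (≥18).

Noor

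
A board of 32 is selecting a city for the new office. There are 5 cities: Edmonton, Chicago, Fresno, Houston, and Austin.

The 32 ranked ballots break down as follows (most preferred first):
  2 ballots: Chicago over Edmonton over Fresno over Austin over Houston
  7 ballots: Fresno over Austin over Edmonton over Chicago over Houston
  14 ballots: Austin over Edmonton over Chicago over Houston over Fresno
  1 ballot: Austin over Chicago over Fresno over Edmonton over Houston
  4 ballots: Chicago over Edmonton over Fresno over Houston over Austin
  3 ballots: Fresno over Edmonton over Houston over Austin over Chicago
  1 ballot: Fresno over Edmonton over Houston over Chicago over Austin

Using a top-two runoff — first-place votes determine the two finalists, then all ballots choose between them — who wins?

Fresno

Round 1 first-place votes: Edmonton 0, Chicago 6, Fresno 11, Houston 0, Austin 15. Austin and Fresno advance.
Runoff: Austin is ranked above Fresno on 15 ballots, Fresno above Austin on 17.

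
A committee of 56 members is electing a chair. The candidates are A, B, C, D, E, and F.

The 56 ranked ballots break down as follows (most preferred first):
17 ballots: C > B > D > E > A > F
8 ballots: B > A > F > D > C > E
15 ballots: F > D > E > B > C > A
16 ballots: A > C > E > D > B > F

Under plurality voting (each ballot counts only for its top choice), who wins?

C

First-place votes: A 16, B 8, C 17, D 0, E 0, F 15.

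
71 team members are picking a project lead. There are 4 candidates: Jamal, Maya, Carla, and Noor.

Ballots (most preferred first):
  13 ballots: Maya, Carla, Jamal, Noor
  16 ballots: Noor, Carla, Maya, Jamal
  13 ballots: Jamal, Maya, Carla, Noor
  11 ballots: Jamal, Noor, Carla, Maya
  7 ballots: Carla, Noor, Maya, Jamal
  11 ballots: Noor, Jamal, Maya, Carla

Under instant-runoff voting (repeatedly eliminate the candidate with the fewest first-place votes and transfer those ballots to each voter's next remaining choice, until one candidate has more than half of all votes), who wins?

Round 1: Jamal 24, Maya 13, Carla 7, Noor 27. Carla eliminated.
Round 2: Jamal 24, Maya 13, Noor 34. Maya eliminated.
Round 3: Jamal 37, Noor 34. Jamal has a majority (≥36).

Jamal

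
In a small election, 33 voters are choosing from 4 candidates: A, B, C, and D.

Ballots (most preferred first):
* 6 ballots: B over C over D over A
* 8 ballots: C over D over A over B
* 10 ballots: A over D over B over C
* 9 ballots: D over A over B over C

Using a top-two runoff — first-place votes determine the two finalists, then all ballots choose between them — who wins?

D

Round 1 first-place votes: A 10, B 6, C 8, D 9. A and D advance.
Runoff: A is ranked above D on 10 ballots, D above A on 23.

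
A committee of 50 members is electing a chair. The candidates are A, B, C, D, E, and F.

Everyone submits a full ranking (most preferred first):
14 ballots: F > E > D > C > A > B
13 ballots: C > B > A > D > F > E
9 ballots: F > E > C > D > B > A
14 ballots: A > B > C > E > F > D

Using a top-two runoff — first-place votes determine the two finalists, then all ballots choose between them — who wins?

A

Round 1 first-place votes: A 14, B 0, C 13, D 0, E 0, F 23. F and A advance.
Runoff: F is ranked above A on 23 ballots, A above F on 27.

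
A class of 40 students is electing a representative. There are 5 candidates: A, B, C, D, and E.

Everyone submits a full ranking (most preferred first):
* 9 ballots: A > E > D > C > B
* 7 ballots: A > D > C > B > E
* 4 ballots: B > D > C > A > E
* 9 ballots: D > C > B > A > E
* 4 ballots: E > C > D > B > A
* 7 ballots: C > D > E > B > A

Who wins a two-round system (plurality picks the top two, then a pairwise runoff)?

D

Round 1 first-place votes: A 16, B 4, C 7, D 9, E 4. A and D advance.
Runoff: A is ranked above D on 16 ballots, D above A on 24.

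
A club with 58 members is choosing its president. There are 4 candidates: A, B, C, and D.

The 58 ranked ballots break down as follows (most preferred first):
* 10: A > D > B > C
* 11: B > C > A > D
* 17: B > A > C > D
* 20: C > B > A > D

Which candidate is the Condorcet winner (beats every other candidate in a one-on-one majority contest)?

B

B vs A: 48–10
B vs C: 38–20
B vs D: 48–10
B beats every other candidate.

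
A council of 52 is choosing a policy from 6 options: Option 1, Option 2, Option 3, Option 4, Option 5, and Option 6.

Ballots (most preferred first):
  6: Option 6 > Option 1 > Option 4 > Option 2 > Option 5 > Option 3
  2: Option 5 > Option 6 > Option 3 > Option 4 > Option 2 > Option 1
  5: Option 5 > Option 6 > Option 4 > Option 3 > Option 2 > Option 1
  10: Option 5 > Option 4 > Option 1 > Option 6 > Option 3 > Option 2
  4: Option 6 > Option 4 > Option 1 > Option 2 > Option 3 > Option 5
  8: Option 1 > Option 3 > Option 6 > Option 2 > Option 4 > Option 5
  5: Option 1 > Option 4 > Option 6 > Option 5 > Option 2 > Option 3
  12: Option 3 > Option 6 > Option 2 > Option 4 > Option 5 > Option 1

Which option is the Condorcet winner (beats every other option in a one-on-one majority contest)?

Option 6

Option 6 vs Option 1: 29–23
Option 6 vs Option 2: 52–0
Option 6 vs Option 3: 32–20
Option 6 vs Option 4: 37–15
Option 6 vs Option 5: 35–17
Option 6 beats every other option.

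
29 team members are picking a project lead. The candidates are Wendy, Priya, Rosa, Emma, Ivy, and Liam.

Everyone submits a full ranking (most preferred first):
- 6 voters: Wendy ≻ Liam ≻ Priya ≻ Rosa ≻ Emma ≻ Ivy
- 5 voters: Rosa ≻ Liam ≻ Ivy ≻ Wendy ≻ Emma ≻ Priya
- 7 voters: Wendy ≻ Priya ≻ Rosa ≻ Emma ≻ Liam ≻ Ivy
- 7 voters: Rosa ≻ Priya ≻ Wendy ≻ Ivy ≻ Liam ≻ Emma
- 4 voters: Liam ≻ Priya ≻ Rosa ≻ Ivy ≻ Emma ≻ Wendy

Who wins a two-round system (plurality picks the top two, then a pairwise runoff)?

Round 1 first-place votes: Wendy 13, Priya 0, Rosa 12, Emma 0, Ivy 0, Liam 4. Wendy and Rosa advance.
Runoff: Wendy is ranked above Rosa on 13 ballots, Rosa above Wendy on 16.

Rosa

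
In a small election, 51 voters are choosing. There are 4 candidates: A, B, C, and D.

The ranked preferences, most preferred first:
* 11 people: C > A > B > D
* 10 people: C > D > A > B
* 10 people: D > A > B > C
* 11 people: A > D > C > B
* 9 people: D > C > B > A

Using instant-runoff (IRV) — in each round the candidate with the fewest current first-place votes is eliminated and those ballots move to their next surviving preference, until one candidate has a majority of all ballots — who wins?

Round 1: A 11, B 0, C 21, D 19. B eliminated.
Round 2: A 11, C 21, D 19. A eliminated.
Round 3: C 21, D 30. D has a majority (≥26).

D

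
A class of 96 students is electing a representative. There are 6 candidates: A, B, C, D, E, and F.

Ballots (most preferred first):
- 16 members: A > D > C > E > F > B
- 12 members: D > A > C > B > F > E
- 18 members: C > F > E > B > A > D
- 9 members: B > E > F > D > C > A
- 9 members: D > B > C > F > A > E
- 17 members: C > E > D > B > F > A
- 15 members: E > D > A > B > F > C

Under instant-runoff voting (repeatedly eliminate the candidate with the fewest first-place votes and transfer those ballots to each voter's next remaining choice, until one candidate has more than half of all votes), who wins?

D

Round 1: A 16, B 9, C 35, D 21, E 15, F 0. F eliminated.
Round 2: A 16, B 9, C 35, D 21, E 15. B eliminated.
Round 3: A 16, C 35, D 21, E 24. A eliminated.
Round 4: C 35, D 37, E 24. E eliminated.
Round 5: C 35, D 61. D has a majority (≥49).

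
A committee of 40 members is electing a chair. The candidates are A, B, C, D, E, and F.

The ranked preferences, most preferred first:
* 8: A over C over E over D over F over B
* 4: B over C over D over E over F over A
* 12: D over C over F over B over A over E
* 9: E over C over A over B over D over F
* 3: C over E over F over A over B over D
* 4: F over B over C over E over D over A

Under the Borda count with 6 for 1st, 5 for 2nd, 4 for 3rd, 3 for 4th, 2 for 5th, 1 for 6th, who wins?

C

A: 8×6 + 4×1 + 12×2 + 9×4 + 3×3 + 4×1 = 125
B: 8×1 + 4×6 + 12×3 + 9×3 + 3×2 + 4×5 = 121
C: 8×5 + 4×5 + 12×5 + 9×5 + 3×6 + 4×4 = 199
D: 8×3 + 4×4 + 12×6 + 9×2 + 3×1 + 4×2 = 141
E: 8×4 + 4×3 + 12×1 + 9×6 + 3×5 + 4×3 = 137
F: 8×2 + 4×2 + 12×4 + 9×1 + 3×4 + 4×6 = 117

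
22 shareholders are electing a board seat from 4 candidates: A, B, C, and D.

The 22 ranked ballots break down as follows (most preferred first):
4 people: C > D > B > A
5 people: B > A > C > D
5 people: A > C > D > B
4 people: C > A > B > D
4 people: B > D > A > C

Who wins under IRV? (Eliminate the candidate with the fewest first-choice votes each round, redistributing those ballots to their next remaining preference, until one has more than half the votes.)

C

Round 1: A 5, B 9, C 8, D 0. D eliminated.
Round 2: A 5, B 9, C 8. A eliminated.
Round 3: B 9, C 13. C has a majority (≥12).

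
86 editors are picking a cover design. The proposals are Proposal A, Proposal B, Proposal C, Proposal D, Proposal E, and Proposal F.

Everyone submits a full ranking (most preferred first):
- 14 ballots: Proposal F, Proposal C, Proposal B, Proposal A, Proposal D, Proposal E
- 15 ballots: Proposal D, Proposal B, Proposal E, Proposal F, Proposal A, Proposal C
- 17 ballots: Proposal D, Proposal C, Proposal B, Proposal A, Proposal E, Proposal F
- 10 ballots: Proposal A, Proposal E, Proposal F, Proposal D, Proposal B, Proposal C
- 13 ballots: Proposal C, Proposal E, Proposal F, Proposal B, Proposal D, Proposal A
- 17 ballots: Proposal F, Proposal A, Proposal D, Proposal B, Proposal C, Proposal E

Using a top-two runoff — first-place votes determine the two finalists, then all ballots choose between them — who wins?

Round 1 first-place votes: Proposal A 10, Proposal B 0, Proposal C 13, Proposal D 32, Proposal E 0, Proposal F 31. Proposal D and Proposal F advance.
Runoff: Proposal D is ranked above Proposal F on 32 ballots, Proposal F above Proposal D on 54.

Proposal F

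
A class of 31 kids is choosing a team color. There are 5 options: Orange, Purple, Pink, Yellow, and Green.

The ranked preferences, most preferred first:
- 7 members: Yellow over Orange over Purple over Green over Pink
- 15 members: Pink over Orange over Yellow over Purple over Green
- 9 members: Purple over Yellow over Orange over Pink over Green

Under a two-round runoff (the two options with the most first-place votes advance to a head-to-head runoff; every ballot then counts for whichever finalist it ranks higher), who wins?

Purple

Round 1 first-place votes: Orange 0, Purple 9, Pink 15, Yellow 7, Green 0. Pink and Purple advance.
Runoff: Pink is ranked above Purple on 15 ballots, Purple above Pink on 16.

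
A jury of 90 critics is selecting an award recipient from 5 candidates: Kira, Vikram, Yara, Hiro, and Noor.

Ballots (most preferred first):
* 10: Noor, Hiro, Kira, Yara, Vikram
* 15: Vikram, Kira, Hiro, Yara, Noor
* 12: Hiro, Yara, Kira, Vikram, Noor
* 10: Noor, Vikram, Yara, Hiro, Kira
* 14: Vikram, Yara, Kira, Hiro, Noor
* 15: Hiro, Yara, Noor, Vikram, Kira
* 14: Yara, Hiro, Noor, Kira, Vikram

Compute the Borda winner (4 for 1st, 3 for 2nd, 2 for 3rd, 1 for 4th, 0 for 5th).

Kira: 10×2 + 15×3 + 12×2 + 10×0 + 14×2 + 15×0 + 14×1 = 131
Vikram: 10×0 + 15×4 + 12×1 + 10×3 + 14×4 + 15×1 + 14×0 = 173
Yara: 10×1 + 15×1 + 12×3 + 10×2 + 14×3 + 15×3 + 14×4 = 224
Hiro: 10×3 + 15×2 + 12×4 + 10×1 + 14×1 + 15×4 + 14×3 = 234
Noor: 10×4 + 15×0 + 12×0 + 10×4 + 14×0 + 15×2 + 14×2 = 138

Hiro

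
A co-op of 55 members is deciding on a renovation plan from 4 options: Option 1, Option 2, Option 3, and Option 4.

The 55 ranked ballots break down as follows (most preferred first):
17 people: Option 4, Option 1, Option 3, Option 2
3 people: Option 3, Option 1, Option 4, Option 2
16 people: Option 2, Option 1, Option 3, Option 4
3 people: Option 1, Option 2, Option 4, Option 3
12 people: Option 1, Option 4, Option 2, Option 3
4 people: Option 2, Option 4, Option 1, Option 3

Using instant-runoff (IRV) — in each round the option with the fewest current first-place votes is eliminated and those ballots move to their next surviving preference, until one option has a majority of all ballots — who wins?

Option 1

Round 1: Option 1 15, Option 2 20, Option 3 3, Option 4 17. Option 3 eliminated.
Round 2: Option 1 18, Option 2 20, Option 4 17. Option 4 eliminated.
Round 3: Option 1 35, Option 2 20. Option 1 has a majority (≥28).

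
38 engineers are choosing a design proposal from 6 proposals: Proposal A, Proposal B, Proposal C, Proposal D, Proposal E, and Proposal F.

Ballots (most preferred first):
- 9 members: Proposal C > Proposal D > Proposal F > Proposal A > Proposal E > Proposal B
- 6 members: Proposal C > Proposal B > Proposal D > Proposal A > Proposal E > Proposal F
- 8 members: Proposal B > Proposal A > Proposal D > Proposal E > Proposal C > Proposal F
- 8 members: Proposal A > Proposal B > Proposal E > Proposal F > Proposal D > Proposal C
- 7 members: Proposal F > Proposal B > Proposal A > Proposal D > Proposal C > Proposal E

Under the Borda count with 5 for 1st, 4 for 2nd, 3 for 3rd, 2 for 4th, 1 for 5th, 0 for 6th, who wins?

Proposal B

Proposal A: 9×2 + 6×2 + 8×4 + 8×5 + 7×3 = 123
Proposal B: 9×0 + 6×4 + 8×5 + 8×4 + 7×4 = 124
Proposal C: 9×5 + 6×5 + 8×1 + 8×0 + 7×1 = 90
Proposal D: 9×4 + 6×3 + 8×3 + 8×1 + 7×2 = 100
Proposal E: 9×1 + 6×1 + 8×2 + 8×3 + 7×0 = 55
Proposal F: 9×3 + 6×0 + 8×0 + 8×2 + 7×5 = 78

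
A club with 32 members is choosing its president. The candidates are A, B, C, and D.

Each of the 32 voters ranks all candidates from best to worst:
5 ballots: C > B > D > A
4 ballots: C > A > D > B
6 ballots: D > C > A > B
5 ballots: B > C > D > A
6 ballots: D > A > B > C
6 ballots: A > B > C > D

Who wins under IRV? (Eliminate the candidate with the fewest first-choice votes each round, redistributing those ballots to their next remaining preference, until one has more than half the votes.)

C

Round 1: A 6, B 5, C 9, D 12. B eliminated.
Round 2: A 6, C 14, D 12. A eliminated.
Round 3: C 20, D 12. C has a majority (≥17).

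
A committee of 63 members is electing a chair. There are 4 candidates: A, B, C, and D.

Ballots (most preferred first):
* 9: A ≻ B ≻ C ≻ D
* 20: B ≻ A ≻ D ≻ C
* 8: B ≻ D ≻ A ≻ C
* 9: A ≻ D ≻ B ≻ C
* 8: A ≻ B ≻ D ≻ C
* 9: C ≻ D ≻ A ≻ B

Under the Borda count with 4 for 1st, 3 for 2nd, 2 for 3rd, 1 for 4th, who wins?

A: 9×4 + 20×3 + 8×2 + 9×4 + 8×4 + 9×2 = 198
B: 9×3 + 20×4 + 8×4 + 9×2 + 8×3 + 9×1 = 190
C: 9×2 + 20×1 + 8×1 + 9×1 + 8×1 + 9×4 = 99
D: 9×1 + 20×2 + 8×3 + 9×3 + 8×2 + 9×3 = 143

A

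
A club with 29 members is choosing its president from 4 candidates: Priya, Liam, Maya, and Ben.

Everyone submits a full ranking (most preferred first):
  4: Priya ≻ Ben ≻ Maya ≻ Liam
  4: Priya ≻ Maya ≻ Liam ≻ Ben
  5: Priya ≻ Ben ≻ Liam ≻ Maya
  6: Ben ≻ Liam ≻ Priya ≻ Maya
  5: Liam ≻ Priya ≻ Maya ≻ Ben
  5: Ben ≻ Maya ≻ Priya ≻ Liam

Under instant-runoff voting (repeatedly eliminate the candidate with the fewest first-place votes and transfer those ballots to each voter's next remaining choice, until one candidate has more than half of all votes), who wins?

Priya

Round 1: Priya 13, Liam 5, Maya 0, Ben 11. Maya eliminated.
Round 2: Priya 13, Liam 5, Ben 11. Liam eliminated.
Round 3: Priya 18, Ben 11. Priya has a majority (≥15).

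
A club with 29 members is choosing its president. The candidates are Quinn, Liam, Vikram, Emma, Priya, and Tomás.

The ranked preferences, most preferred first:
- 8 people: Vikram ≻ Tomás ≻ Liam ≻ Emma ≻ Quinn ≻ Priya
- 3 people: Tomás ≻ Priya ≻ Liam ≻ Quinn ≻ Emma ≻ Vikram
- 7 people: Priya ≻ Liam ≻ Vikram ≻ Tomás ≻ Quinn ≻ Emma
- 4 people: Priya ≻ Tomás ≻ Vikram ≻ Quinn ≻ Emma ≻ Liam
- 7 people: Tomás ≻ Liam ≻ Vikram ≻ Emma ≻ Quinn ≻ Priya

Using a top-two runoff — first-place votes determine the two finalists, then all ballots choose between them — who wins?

Round 1 first-place votes: Quinn 0, Liam 0, Vikram 8, Emma 0, Priya 11, Tomás 10. Priya and Tomás advance.
Runoff: Priya is ranked above Tomás on 11 ballots, Tomás above Priya on 18.

Tomás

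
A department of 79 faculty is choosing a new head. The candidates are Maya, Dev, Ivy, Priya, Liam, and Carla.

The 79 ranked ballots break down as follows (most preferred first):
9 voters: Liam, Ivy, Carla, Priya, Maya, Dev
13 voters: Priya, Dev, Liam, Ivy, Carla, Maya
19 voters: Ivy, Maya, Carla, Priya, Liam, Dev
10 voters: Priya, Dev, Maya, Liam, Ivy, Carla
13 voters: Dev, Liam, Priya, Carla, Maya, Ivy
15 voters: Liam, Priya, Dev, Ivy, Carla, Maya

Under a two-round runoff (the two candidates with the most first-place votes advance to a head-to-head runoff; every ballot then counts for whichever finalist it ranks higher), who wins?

Priya

Round 1 first-place votes: Maya 0, Dev 13, Ivy 19, Priya 23, Liam 24, Carla 0. Liam and Priya advance.
Runoff: Liam is ranked above Priya on 37 ballots, Priya above Liam on 42.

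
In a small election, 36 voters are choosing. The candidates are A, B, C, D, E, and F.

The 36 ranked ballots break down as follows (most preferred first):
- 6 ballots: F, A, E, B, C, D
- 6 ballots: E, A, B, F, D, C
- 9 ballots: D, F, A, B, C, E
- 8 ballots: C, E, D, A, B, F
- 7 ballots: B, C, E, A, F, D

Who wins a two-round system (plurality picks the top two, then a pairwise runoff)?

Round 1 first-place votes: A 0, B 7, C 8, D 9, E 6, F 6. D and C advance.
Runoff: D is ranked above C on 15 ballots, C above D on 21.

C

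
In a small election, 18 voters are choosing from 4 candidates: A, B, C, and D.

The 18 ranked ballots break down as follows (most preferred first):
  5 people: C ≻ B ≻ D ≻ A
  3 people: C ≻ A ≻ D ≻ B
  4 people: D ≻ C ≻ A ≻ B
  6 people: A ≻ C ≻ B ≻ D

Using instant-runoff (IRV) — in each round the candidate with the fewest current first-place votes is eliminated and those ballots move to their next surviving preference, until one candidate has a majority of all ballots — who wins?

Round 1: A 6, B 0, C 8, D 4. B eliminated.
Round 2: A 6, C 8, D 4. D eliminated.
Round 3: A 6, C 12. C has a majority (≥10).

C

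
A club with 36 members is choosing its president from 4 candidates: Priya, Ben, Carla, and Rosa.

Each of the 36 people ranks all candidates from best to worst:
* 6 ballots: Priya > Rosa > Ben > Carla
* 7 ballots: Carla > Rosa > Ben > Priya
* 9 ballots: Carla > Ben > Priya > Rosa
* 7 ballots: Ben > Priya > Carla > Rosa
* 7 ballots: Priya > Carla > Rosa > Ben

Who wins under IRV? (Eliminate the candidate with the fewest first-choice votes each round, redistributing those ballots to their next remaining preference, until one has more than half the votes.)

Priya

Round 1: Priya 13, Ben 7, Carla 16, Rosa 0. Rosa eliminated.
Round 2: Priya 13, Ben 7, Carla 16. Ben eliminated.
Round 3: Priya 20, Carla 16. Priya has a majority (≥19).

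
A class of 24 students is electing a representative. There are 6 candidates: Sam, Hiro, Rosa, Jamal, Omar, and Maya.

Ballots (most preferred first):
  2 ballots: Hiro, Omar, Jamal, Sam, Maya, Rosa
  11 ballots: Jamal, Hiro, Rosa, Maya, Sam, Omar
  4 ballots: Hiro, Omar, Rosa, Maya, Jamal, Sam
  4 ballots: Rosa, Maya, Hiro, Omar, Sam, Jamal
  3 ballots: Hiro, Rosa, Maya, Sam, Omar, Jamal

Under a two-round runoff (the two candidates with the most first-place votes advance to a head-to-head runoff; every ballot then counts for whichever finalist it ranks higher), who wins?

Hiro

Round 1 first-place votes: Sam 0, Hiro 9, Rosa 4, Jamal 11, Omar 0, Maya 0. Jamal and Hiro advance.
Runoff: Jamal is ranked above Hiro on 11 ballots, Hiro above Jamal on 13.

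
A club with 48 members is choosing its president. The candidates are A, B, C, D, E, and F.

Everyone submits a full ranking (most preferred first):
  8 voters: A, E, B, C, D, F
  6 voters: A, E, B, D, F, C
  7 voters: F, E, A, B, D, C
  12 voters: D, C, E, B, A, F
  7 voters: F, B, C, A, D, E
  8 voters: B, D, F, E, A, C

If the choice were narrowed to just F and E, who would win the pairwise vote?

F is ranked above E on 22 ballots; E above F on 26.

E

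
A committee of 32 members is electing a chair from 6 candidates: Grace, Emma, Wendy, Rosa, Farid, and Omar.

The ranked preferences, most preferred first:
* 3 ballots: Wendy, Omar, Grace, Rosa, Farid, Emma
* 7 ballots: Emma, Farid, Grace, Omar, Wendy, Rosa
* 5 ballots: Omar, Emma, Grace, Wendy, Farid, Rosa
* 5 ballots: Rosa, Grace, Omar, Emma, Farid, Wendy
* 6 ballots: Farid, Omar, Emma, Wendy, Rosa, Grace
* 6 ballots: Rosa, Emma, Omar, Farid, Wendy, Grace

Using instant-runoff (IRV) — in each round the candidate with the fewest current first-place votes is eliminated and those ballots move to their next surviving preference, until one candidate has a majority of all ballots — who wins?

Round 1: Grace 0, Emma 7, Wendy 3, Rosa 11, Farid 6, Omar 5. Grace eliminated.
Round 2: Emma 7, Wendy 3, Rosa 11, Farid 6, Omar 5. Wendy eliminated.
Round 3: Emma 7, Rosa 11, Farid 6, Omar 8. Farid eliminated.
Round 4: Emma 7, Rosa 11, Omar 14. Emma eliminated.
Round 5: Rosa 11, Omar 21. Omar has a majority (≥17).

Omar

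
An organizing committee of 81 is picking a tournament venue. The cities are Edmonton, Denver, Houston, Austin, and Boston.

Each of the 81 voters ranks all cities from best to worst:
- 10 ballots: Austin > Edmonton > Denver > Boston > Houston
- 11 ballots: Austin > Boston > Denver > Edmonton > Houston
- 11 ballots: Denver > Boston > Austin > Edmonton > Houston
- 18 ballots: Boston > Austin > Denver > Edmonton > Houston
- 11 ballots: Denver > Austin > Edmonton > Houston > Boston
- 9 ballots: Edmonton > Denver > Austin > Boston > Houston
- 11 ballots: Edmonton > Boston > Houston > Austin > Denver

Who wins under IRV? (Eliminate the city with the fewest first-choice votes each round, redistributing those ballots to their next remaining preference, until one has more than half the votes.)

Round 1: Edmonton 20, Denver 22, Houston 0, Austin 21, Boston 18. Houston eliminated.
Round 2: Edmonton 20, Denver 22, Austin 21, Boston 18. Boston eliminated.
Round 3: Edmonton 20, Denver 22, Austin 39. Edmonton eliminated.
Round 4: Denver 31, Austin 50. Austin has a majority (≥41).

Austin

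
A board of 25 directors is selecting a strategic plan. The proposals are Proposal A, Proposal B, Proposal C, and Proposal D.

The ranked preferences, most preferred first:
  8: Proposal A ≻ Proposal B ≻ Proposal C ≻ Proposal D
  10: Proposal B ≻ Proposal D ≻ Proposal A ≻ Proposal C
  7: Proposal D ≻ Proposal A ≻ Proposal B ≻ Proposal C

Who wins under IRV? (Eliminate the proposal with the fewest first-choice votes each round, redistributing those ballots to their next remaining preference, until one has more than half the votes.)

Round 1: Proposal A 8, Proposal B 10, Proposal C 0, Proposal D 7. Proposal C eliminated.
Round 2: Proposal A 8, Proposal B 10, Proposal D 7. Proposal D eliminated.
Round 3: Proposal A 15, Proposal B 10. Proposal A has a majority (≥13).

Proposal A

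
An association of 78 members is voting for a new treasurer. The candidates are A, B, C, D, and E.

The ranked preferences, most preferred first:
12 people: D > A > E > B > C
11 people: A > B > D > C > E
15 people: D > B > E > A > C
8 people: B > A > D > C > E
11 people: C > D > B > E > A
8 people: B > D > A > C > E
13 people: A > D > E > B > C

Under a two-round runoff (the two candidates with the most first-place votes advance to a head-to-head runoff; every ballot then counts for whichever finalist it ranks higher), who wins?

Round 1 first-place votes: A 24, B 16, C 11, D 27, E 0. D and A advance.
Runoff: D is ranked above A on 46 ballots, A above D on 32.

D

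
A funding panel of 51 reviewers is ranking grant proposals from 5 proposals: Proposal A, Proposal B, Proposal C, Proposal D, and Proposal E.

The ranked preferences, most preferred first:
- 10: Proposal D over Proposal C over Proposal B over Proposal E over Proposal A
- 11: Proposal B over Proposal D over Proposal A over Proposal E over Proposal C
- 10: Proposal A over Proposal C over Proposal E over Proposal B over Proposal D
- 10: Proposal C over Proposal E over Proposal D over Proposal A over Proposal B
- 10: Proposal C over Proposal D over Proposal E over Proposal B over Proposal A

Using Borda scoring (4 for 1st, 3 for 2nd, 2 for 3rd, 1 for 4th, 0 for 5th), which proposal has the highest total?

Proposal C

Proposal A: 10×0 + 11×2 + 10×4 + 10×1 + 10×0 = 72
Proposal B: 10×2 + 11×4 + 10×1 + 10×0 + 10×1 = 84
Proposal C: 10×3 + 11×0 + 10×3 + 10×4 + 10×4 = 140
Proposal D: 10×4 + 11×3 + 10×0 + 10×2 + 10×3 = 123
Proposal E: 10×1 + 11×1 + 10×2 + 10×3 + 10×2 = 91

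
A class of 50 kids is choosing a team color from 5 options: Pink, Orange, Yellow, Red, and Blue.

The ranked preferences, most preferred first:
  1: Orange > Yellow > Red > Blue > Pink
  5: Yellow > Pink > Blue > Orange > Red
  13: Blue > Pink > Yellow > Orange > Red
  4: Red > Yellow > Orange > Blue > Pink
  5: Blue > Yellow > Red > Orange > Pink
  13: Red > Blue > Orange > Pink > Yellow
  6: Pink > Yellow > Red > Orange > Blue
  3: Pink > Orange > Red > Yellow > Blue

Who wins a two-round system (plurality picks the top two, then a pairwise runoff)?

Round 1 first-place votes: Pink 9, Orange 1, Yellow 5, Red 17, Blue 18. Blue and Red advance.
Runoff: Blue is ranked above Red on 23 ballots, Red above Blue on 27.

Red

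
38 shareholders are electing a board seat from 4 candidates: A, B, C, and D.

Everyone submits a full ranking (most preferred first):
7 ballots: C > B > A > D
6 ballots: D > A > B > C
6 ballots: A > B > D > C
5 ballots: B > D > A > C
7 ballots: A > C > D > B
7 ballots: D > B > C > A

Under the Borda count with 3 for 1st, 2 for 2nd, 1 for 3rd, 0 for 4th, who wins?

A: 7×1 + 6×2 + 6×3 + 5×1 + 7×3 + 7×0 = 63
B: 7×2 + 6×1 + 6×2 + 5×3 + 7×0 + 7×2 = 61
C: 7×3 + 6×0 + 6×0 + 5×0 + 7×2 + 7×1 = 42
D: 7×0 + 6×3 + 6×1 + 5×2 + 7×1 + 7×3 = 62

A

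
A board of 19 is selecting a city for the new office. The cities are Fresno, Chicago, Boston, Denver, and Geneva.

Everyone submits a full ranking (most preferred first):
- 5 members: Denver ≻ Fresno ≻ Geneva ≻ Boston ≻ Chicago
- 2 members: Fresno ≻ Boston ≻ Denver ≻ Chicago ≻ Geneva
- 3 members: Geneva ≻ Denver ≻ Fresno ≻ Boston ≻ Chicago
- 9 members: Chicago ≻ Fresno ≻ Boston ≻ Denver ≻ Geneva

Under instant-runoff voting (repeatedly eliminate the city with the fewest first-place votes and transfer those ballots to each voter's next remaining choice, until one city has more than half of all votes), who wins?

Denver

Round 1: Fresno 2, Chicago 9, Boston 0, Denver 5, Geneva 3. Boston eliminated.
Round 2: Fresno 2, Chicago 9, Denver 5, Geneva 3. Fresno eliminated.
Round 3: Chicago 9, Denver 7, Geneva 3. Geneva eliminated.
Round 4: Chicago 9, Denver 10. Denver has a majority (≥10).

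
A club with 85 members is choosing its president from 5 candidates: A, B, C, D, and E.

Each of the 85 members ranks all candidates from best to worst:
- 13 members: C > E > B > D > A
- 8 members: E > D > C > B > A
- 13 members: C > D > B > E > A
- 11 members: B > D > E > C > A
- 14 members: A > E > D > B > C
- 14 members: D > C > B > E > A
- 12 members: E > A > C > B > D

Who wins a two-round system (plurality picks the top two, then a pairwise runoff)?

E

Round 1 first-place votes: A 14, B 11, C 26, D 14, E 20. C and E advance.
Runoff: C is ranked above E on 40 ballots, E above C on 45.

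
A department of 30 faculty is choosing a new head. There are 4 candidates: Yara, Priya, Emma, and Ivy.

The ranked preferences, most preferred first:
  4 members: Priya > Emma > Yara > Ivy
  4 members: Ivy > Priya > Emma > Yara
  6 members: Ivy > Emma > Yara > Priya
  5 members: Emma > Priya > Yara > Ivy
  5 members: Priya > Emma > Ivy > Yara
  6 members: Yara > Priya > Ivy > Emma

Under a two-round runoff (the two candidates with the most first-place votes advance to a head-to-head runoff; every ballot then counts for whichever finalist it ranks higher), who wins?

Priya

Round 1 first-place votes: Yara 6, Priya 9, Emma 5, Ivy 10. Ivy and Priya advance.
Runoff: Ivy is ranked above Priya on 10 ballots, Priya above Ivy on 20.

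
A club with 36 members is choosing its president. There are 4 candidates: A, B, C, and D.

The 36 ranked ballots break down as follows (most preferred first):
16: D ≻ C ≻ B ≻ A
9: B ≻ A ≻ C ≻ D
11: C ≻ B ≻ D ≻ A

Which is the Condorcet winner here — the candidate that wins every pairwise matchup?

C vs A: 27–9
C vs B: 27–9
C vs D: 20–16
C beats every other candidate.

C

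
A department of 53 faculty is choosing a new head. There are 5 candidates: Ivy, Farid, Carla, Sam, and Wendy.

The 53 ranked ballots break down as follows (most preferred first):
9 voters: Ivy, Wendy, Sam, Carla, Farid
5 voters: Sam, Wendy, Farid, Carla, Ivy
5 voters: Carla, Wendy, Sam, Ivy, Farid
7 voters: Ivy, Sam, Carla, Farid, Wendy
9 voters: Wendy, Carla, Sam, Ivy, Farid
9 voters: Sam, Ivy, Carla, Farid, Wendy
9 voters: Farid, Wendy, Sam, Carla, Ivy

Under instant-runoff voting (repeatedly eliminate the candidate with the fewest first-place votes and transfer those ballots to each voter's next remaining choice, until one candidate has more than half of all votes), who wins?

Wendy

Round 1: Ivy 16, Farid 9, Carla 5, Sam 14, Wendy 9. Carla eliminated.
Round 2: Ivy 16, Farid 9, Sam 14, Wendy 14. Farid eliminated.
Round 3: Ivy 16, Sam 14, Wendy 23. Sam eliminated.
Round 4: Ivy 25, Wendy 28. Wendy has a majority (≥27).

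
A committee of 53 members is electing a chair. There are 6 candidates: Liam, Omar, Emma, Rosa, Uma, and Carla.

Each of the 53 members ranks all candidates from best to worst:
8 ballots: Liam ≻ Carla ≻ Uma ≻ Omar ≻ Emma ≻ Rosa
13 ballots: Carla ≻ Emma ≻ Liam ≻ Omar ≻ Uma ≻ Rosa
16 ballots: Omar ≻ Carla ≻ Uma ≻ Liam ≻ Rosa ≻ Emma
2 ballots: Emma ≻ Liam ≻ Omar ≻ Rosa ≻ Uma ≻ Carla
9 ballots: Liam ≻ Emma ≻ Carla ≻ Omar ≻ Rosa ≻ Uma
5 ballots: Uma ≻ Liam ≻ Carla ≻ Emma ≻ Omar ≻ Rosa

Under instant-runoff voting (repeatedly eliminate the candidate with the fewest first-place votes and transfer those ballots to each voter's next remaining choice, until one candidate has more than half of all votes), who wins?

Liam

Round 1: Liam 17, Omar 16, Emma 2, Rosa 0, Uma 5, Carla 13. Rosa eliminated.
Round 2: Liam 17, Omar 16, Emma 2, Uma 5, Carla 13. Emma eliminated.
Round 3: Liam 19, Omar 16, Uma 5, Carla 13. Uma eliminated.
Round 4: Liam 24, Omar 16, Carla 13. Carla eliminated.
Round 5: Liam 37, Omar 16. Liam has a majority (≥27).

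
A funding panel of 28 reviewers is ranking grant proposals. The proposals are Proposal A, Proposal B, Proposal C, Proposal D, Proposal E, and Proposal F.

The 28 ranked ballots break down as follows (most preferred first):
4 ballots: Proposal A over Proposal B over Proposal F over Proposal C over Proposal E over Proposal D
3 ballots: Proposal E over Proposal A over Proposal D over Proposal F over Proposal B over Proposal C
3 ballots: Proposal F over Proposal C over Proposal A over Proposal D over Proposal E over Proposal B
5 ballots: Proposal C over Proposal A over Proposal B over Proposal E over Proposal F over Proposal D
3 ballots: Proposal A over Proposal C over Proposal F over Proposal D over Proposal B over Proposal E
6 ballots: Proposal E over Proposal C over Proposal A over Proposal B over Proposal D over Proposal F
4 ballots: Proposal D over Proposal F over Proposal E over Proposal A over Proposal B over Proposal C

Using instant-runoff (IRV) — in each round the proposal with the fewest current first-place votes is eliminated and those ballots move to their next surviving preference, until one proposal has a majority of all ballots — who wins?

Round 1: Proposal A 7, Proposal B 0, Proposal C 5, Proposal D 4, Proposal E 9, Proposal F 3. Proposal B eliminated.
Round 2: Proposal A 7, Proposal C 5, Proposal D 4, Proposal E 9, Proposal F 3. Proposal F eliminated.
Round 3: Proposal A 7, Proposal C 8, Proposal D 4, Proposal E 9. Proposal D eliminated.
Round 4: Proposal A 7, Proposal C 8, Proposal E 13. Proposal A eliminated.
Round 5: Proposal C 15, Proposal E 13. Proposal C has a majority (≥15).

Proposal C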